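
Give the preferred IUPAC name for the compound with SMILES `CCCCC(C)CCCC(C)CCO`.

The longest carbon chain that includes the –OH group has 11 carbons, so the parent hydride is undecane.
The highest-priority functional group is an alcohol (–OH), so the name ends in -ol.
Choose the numbering such that numbering from this end puts the hydroxyl group at C-1 rather than C-11.
With this numbering: the hydroxyl at C-1; methyl groups at C-3 and C-7.
Putting it together: 3,7-dimethylundecan-1-ol.

3,7-dimethylundecan-1-ol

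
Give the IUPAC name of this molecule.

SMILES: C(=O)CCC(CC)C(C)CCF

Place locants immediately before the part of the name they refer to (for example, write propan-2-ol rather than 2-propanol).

Counting along the main chain through the –CHO group gives 7 carbons: the parent is heptane.
The principal characteristic group is an aldehyde (terminal –CHO), named with the suffix -al.
The numbering direction is chosen so that the aldehyde carbon is C-1 by definition.
That gives an ethyl group at C-4; a fluoro group at C-7; a methyl group at C-5.
Prefixes are listed alphabetically: ethyl, fluoro, methyl.
Assembling the pieces gives 4-ethyl-7-fluoro-5-methylheptanal.

4-ethyl-7-fluoro-5-methylheptanal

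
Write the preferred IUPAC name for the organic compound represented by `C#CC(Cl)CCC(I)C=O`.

5-chloro-2-iodohept-6-ynal

Counting along the main chain through the –CHO group and the multiple bond gives 7 carbons: the parent is heptane.
The highest-priority functional group is an aldehyde (terminal –CHO), so the name ends in -al.
A C≡C triple bond in the chain gives the infix -yne-.
Choose the numbering such that the aldehyde carbon is C-1 by definition.
That gives the triple bond between C-6 and C-7; a chloro group at C-5; an iodo group at C-2.
The substituents are ordered alphabetically, ignoring any di-/tri- multipliers.
Putting it together: 5-chloro-2-iodohept-6-ynal.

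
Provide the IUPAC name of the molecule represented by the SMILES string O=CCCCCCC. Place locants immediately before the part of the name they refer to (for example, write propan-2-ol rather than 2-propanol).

The longest chain bearing the –CHO group is 7 carbons long (heptane).
An aldehyde (terminal –CHO) is the principal characteristic group, giving the suffix -al.
The numbering direction is chosen so that the aldehyde carbon is C-1 by definition.
Assembling the pieces gives heptanal.

heptanal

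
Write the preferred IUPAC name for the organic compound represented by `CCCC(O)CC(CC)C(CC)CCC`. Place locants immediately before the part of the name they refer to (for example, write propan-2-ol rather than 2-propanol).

The longest carbon chain that includes the –OH group has 10 carbons, so the parent hydride is decane.
The principal characteristic group is an alcohol (–OH), named with the suffix -ol.
Choose the numbering such that numbering from this end puts the hydroxyl group at C-4 rather than C-7.
With this numbering: the hydroxyl at C-4; ethyl groups at C-6 and C-7.
The name is 6,7-diethyldecan-4-ol.

6,7-diethyldecan-4-ol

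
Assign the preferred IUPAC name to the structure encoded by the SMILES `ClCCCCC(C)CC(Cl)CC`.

1,7-dichloro-5-methylnonane

The longest carbon chain is 9 atoms: the parent is nonane.
Choose the numbering such that the substituent locant set {1,5,7} is lower than {3,5,9} at the first point of difference.
With this numbering: chloro groups at C-1 and C-7; a methyl group at C-5.
Prefixes are listed alphabetically: chloro, methyl.
The name is 1,7-dichloro-5-methylnonane.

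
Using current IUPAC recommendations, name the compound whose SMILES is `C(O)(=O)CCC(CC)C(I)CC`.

4-ethyl-5-iodoheptanoic acid

The longest chain bearing the –COOH group is 7 carbons long (heptane).
The highest-priority functional group is a carboxylic acid (terminal –COOH), so the name ends in -oic acid.
Choose the numbering such that the carboxylic acid carbon is C-1 by definition.
With this numbering: an ethyl group at C-4; an iodo group at C-5.
Prefixes are listed alphabetically: ethyl, iodo.
Assembling the pieces gives 4-ethyl-5-iodoheptanoic acid.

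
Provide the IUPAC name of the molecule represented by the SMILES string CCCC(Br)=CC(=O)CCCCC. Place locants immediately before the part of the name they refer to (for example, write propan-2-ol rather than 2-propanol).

The longest carbon chain that includes the carbonyl and the multiple bond has 11 carbons, so the parent hydride is undecane.
A ketone (C=O on an internal carbon) is the principal characteristic group, giving the suffix -one.
The chain contains a C=C double bond, so the unsaturation ending is -ene.
The numbering direction is chosen so that numbering from this end puts the double bond at C-4 rather than C-7.
This places the carbonyl at C-6; the double bond between C-4 and C-5; a bromo group at C-4.
Putting it together: 4-bromoundec-4-en-6-one.

4-bromoundec-4-en-6-one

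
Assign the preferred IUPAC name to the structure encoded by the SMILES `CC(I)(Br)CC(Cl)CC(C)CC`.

The parent chain contains 8 carbons (octane).
The numbering direction is chosen so that the substituent locant set {2,2,4,6} is lower than {3,5,7,7} at the first point of difference.
That gives a bromo group at C-2; a chloro group at C-4; an iodo group at C-2; a methyl group at C-6.
The substituents are ordered alphabetically, ignoring any di-/tri- multipliers.
Assembling the pieces gives 2-bromo-4-chloro-2-iodo-6-methyloctane.

2-bromo-4-chloro-2-iodo-6-methyloctane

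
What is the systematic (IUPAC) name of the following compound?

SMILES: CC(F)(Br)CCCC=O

The longest carbon chain that includes the –CHO group has 6 carbons, so the parent hydride is hexane.
The highest-priority functional group is an aldehyde (terminal –CHO), so the name ends in -al.
Choose the numbering such that the aldehyde carbon is C-1 by definition.
That gives a bromo group at C-5; a fluoro group at C-5.
The substituents are ordered alphabetically, ignoring any di-/tri- multipliers.
Assembling the pieces gives 5-bromo-5-fluorohexanal.

5-bromo-5-fluorohexanal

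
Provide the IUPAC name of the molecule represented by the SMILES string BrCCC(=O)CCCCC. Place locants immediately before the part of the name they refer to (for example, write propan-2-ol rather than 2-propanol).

The longest carbon chain that includes the carbonyl has 8 carbons, so the parent hydride is octane.
The highest-priority functional group is a ketone (C=O on an internal carbon), so the name ends in -one.
Number the chain so that numbering from this end puts the carbonyl group at C-3 rather than C-6.
This places the carbonyl at C-3; a bromo group at C-1.
The name is 1-bromooctan-3-one.

1-bromooctan-3-one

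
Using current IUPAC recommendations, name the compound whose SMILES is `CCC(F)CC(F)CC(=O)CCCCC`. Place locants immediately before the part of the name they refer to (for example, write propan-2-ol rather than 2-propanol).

8,10-difluorododecan-6-one

The longest carbon chain that includes the carbonyl has 12 carbons, so the parent hydride is dodecane.
The highest-priority functional group is a ketone (C=O on an internal carbon), so the name ends in -one.
The numbering direction is chosen so that numbering from this end puts the carbonyl group at C-6 rather than C-7.
This places the carbonyl at C-6; fluoro groups at C-8 and C-10.
Assembling the pieces gives 8,10-difluorododecan-6-one.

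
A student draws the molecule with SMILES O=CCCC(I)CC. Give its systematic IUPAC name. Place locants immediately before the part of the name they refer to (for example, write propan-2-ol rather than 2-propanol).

The longest chain bearing the –CHO group is 6 carbons long (hexane).
An aldehyde (terminal –CHO) is the principal characteristic group, giving the suffix -al.
Choose the numbering such that the aldehyde carbon is C-1 by definition.
That gives an iodo group at C-4.
The name is 4-iodohexanal.

4-iodohexanal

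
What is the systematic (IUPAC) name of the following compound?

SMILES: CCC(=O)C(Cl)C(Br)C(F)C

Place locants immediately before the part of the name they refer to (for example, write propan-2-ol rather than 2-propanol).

5-bromo-4-chloro-6-fluoroheptan-3-one

Counting along the main chain through the carbonyl gives 7 carbons: the parent is heptane.
A ketone (C=O on an internal carbon) is the principal characteristic group, giving the suffix -one.
The numbering direction is chosen so that numbering from this end puts the carbonyl group at C-3 rather than C-5.
That gives the carbonyl at C-3; a bromo group at C-5; a chloro group at C-4; a fluoro group at C-6.
The substituents are ordered alphabetically, ignoring any di-/tri- multipliers.
Assembling the pieces gives 5-bromo-4-chloro-6-fluoroheptan-3-one.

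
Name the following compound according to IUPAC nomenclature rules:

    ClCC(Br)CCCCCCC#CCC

The longest carbon chain that includes the multiple bond has 12 carbons, so the parent hydride is dodecane.
The chain contains a C≡C triple bond, so the unsaturation ending is -yne.
Number the chain so that numbering from this end puts the triple bond at C-3 rather than C-9.
With this numbering: the triple bond between C-3 and C-4; a bromo group at C-11; a chloro group at C-12.
Substituent prefixes are cited in alphabetical order (multiplying prefixes like di-/tri- are ignored for ordering).
The name is 11-bromo-12-chlorododec-3-yne.

11-bromo-12-chlorododec-3-yne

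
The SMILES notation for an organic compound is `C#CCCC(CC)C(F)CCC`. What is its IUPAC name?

Counting along the main chain through the multiple bond gives 9 carbons: the parent is nonane.
There is one C≡C triple bond, indicated by the ending -yne.
The numbering direction is chosen so that numbering from this end puts the triple bond at C-1 rather than C-8.
With this numbering: the triple bond between C-1 and C-2; an ethyl group at C-5; a fluoro group at C-6.
The substituents are ordered alphabetically, ignoring any di-/tri- multipliers.
The name is 5-ethyl-6-fluoronon-1-yne.

5-ethyl-6-fluoronon-1-yne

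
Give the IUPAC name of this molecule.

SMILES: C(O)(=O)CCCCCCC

The longest carbon chain that includes the –COOH group has 8 carbons, so the parent hydride is octane.
A carboxylic acid (terminal –COOH) is the principal characteristic group, giving the suffix -oic acid.
Choose the numbering such that the carboxylic acid carbon is C-1 by definition.
The name is octanoic acid.

octanoic acid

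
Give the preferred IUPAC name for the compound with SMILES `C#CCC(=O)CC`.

Counting along the main chain through the carbonyl and the multiple bond gives 6 carbons: the parent is hexane.
The highest-priority functional group is a ketone (C=O on an internal carbon), so the name ends in -one.
There is one C≡C triple bond, indicated by the ending -yne.
Choose the numbering such that numbering from this end puts the carbonyl group at C-3 rather than C-4.
This places the carbonyl at C-3; the triple bond between C-5 and C-6.
Assembling the pieces gives hex-5-yn-3-one.

hex-5-yn-3-one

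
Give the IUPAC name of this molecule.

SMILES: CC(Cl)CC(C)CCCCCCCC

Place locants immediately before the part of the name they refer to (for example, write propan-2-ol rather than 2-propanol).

2-chloro-4-methyldodecane

The longest carbon chain is 12 atoms: the parent is dodecane.
The numbering direction is chosen so that the substituent locant set {2,4} is lower than {9,11} at the first point of difference.
This places a chloro group at C-2; a methyl group at C-4.
Substituent prefixes are cited in alphabetical order (multiplying prefixes like di-/tri- are ignored for ordering).
Assembling the pieces gives 2-chloro-4-methyldodecane.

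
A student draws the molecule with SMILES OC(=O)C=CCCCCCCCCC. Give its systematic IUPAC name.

dodec-2-enoic acid

Counting along the main chain through the –COOH group and the multiple bond gives 12 carbons: the parent is dodecane.
The highest-priority functional group is a carboxylic acid (terminal –COOH), so the name ends in -oic acid.
A C=C double bond in the chain gives the infix -ene-.
The numbering direction is chosen so that the carboxylic acid carbon is C-1 by definition.
With this numbering: the double bond between C-2 and C-3.
Assembling the pieces gives dodec-2-enoic acid.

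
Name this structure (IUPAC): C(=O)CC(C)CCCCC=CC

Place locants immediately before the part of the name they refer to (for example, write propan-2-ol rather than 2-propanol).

3-methyldec-8-enal

Counting along the main chain through the –CHO group and the multiple bond gives 10 carbons: the parent is decane.
The principal characteristic group is an aldehyde (terminal –CHO), named with the suffix -al.
The chain contains a C=C double bond, so the unsaturation ending is -ene.
Number the chain so that the aldehyde carbon is C-1 by definition.
This places the double bond between C-8 and C-9; a methyl group at C-3.
Putting it together: 3-methyldec-8-enal.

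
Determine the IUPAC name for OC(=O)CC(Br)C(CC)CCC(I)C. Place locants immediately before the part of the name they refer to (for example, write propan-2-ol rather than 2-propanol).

The longest carbon chain that includes the –COOH group has 8 carbons, so the parent hydride is octane.
The principal characteristic group is a carboxylic acid (terminal –COOH), named with the suffix -oic acid.
Number the chain so that the carboxylic acid carbon is C-1 by definition.
With this numbering: a bromo group at C-3; an ethyl group at C-4; an iodo group at C-7.
The substituents are ordered alphabetically, ignoring any di-/tri- multipliers.
Putting it together: 3-bromo-4-ethyl-7-iodooctanoic acid.

3-bromo-4-ethyl-7-iodooctanoic acid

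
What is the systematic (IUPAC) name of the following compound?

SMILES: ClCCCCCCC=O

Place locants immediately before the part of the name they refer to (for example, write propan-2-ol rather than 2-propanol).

7-chloroheptanal

Counting along the main chain through the –CHO group gives 7 carbons: the parent is heptane.
The highest-priority functional group is an aldehyde (terminal –CHO), so the name ends in -al.
The numbering direction is chosen so that the aldehyde carbon is C-1 by definition.
With this numbering: a chloro group at C-7.
The name is 7-chloroheptanal.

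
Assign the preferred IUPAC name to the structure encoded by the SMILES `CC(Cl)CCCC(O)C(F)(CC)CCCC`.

Counting along the main chain through the –OH group gives 11 carbons: the parent is undecane.
The principal characteristic group is an alcohol (–OH), named with the suffix -ol.
The numbering direction is chosen so that the substituent locant set {2,7,7} is lower than {5,5,10} at the first point of difference.
That gives the hydroxyl at C-6; a chloro group at C-2; an ethyl group at C-7; a fluoro group at C-7.
Prefixes are listed alphabetically: chloro, ethyl, fluoro.
Putting it together: 2-chloro-7-ethyl-7-fluoroundecan-6-ol.

2-chloro-7-ethyl-7-fluoroundecan-6-ol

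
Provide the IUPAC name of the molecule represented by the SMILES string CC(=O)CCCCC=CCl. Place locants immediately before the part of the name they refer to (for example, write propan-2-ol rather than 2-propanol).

The longest carbon chain that includes the carbonyl and the multiple bond has 8 carbons, so the parent hydride is octane.
The principal characteristic group is a ketone (C=O on an internal carbon), named with the suffix -one.
The chain contains a C=C double bond, so the unsaturation ending is -ene.
The numbering direction is chosen so that numbering from this end puts the carbonyl group at C-2 rather than C-7.
That gives the carbonyl at C-2; the double bond between C-7 and C-8; a chloro group at C-8.
Assembling the pieces gives 8-chlorooct-7-en-2-one.

8-chlorooct-7-en-2-one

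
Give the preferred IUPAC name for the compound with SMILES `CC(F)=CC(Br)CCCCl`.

The longest chain bearing the multiple bond is 7 carbons long (heptane).
There is one C=C double bond, indicated by the ending -ene.
Number the chain so that numbering from this end puts the double bond at C-2 rather than C-5.
This places the double bond between C-2 and C-3; a bromo group at C-4; a chloro group at C-7; a fluoro group at C-2.
Prefixes are listed alphabetically: bromo, chloro, fluoro.
Putting it together: 4-bromo-7-chloro-2-fluorohept-2-ene.

4-bromo-7-chloro-2-fluorohept-2-ene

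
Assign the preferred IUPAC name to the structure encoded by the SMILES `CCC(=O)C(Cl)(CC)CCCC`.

4-chloro-4-ethyloctan-3-one

Counting along the main chain through the carbonyl gives 8 carbons: the parent is octane.
The highest-priority functional group is a ketone (C=O on an internal carbon), so the name ends in -one.
The numbering direction is chosen so that numbering from this end puts the carbonyl group at C-3 rather than C-6.
With this numbering: the carbonyl at C-3; a chloro group at C-4; an ethyl group at C-4.
Substituent prefixes are cited in alphabetical order (multiplying prefixes like di-/tri- are ignored for ordering).
Assembling the pieces gives 4-chloro-4-ethyloctan-3-one.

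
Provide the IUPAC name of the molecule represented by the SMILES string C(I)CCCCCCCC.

1-iodononane

The parent chain contains 9 carbons (nonane).
Number the chain so that the substituent locant set {1} is lower than {9} at the first point of difference.
This places an iodo group at C-1.
The name is 1-iodononane.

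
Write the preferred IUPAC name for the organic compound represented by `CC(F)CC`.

2-fluorobutane

The parent chain contains 4 carbons (butane).
Choose the numbering such that the substituent locant set {2} is lower than {3} at the first point of difference.
With this numbering: a fluoro group at C-2.
Putting it together: 2-fluorobutane.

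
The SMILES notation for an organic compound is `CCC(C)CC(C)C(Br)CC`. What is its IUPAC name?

The longest carbon chain is 8 atoms: the parent is octane.
The numbering direction is chosen so that the substituent locant set {3,4,6} is lower than {3,5,6} at the first point of difference.
This places a bromo group at C-3; methyl groups at C-4 and C-6.
Prefixes are listed alphabetically: bromo, methyl.
The name is 3-bromo-4,6-dimethyloctane.

3-bromo-4,6-dimethyloctane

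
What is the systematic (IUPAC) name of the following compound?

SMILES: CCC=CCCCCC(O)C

The longest chain bearing the –OH group and the multiple bond is 10 carbons long (decane).
The principal characteristic group is an alcohol (–OH), named with the suffix -ol.
There is one C=C double bond, indicated by the ending -ene.
Number the chain so that numbering from this end puts the hydroxyl group at C-2 rather than C-9.
With this numbering: the hydroxyl at C-2; the double bond between C-7 and C-8.
Putting it together: dec-7-en-2-ol.

dec-7-en-2-ol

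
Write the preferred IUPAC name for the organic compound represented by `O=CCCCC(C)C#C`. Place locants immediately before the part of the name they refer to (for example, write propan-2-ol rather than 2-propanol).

The longest carbon chain that includes the –CHO group and the multiple bond has 7 carbons, so the parent hydride is heptane.
The highest-priority functional group is an aldehyde (terminal –CHO), so the name ends in -al.
A C≡C triple bond in the chain gives the infix -yne-.
The numbering direction is chosen so that the aldehyde carbon is C-1 by definition.
This places the triple bond between C-6 and C-7; a methyl group at C-5.
Putting it together: 5-methylhept-6-ynal.

5-methylhept-6-ynal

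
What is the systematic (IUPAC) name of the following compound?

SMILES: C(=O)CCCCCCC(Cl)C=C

8-chlorodec-9-enal

The longest chain bearing the –CHO group and the multiple bond is 10 carbons long (decane).
The principal characteristic group is an aldehyde (terminal –CHO), named with the suffix -al.
There is one C=C double bond, indicated by the ending -ene.
Number the chain so that the aldehyde carbon is C-1 by definition.
This places the double bond between C-9 and C-10; a chloro group at C-8.
Putting it together: 8-chlorodec-9-enal.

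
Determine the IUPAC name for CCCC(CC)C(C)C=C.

4-ethyl-3-methylhept-1-ene

Counting along the main chain through the multiple bond gives 7 carbons: the parent is heptane.
A C=C double bond in the chain gives the infix -ene-.
Number the chain so that numbering from this end puts the double bond at C-1 rather than C-6.
With this numbering: the double bond between C-1 and C-2; an ethyl group at C-4; a methyl group at C-3.
The substituents are ordered alphabetically, ignoring any di-/tri- multipliers.
Putting it together: 4-ethyl-3-methylhept-1-ene.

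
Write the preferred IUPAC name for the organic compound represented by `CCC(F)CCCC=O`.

Counting along the main chain through the –CHO group gives 7 carbons: the parent is heptane.
The principal characteristic group is an aldehyde (terminal –CHO), named with the suffix -al.
Number the chain so that the aldehyde carbon is C-1 by definition.
This places a fluoro group at C-5.
Assembling the pieces gives 5-fluoroheptanal.

5-fluoroheptanal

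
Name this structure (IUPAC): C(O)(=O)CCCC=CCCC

The longest chain bearing the –COOH group and the multiple bond is 9 carbons long (nonane).
A carboxylic acid (terminal –COOH) is the principal characteristic group, giving the suffix -oic acid.
The chain contains a C=C double bond, so the unsaturation ending is -ene.
Choose the numbering such that the carboxylic acid carbon is C-1 by definition.
With this numbering: the double bond between C-5 and C-6.
The name is non-5-enoic acid.

non-5-enoic acid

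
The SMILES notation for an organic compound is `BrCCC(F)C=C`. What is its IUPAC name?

5-bromo-3-fluoropent-1-ene

The longest chain bearing the multiple bond is 5 carbons long (pentane).
There is one C=C double bond, indicated by the ending -ene.
Number the chain so that numbering from this end puts the double bond at C-1 rather than C-4.
That gives the double bond between C-1 and C-2; a bromo group at C-5; a fluoro group at C-3.
Prefixes are listed alphabetically: bromo, fluoro.
Assembling the pieces gives 5-bromo-3-fluoropent-1-ene.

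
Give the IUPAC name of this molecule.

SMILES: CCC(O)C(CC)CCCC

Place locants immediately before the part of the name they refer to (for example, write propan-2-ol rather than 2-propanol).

4-ethyloctan-3-ol

The longest chain bearing the –OH group is 8 carbons long (octane).
An alcohol (–OH) is the principal characteristic group, giving the suffix -ol.
The numbering direction is chosen so that numbering from this end puts the hydroxyl group at C-3 rather than C-6.
With this numbering: the hydroxyl at C-3; an ethyl group at C-4.
The name is 4-ethyloctan-3-ol.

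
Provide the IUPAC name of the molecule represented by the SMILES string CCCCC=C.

hex-1-ene

The longest chain bearing the multiple bond is 6 carbons long (hexane).
A C=C double bond in the chain gives the infix -ene-.
Choose the numbering such that numbering from this end puts the double bond at C-1 rather than C-5.
That gives the double bond between C-1 and C-2.
Putting it together: hex-1-ene.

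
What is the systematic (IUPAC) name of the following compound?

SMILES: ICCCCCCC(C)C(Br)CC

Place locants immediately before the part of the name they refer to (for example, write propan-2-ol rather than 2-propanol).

The parent chain contains 10 carbons (decane).
Choose the numbering such that the substituent locant set {1,7,8} is lower than {3,4,10} at the first point of difference.
That gives a bromo group at C-8; an iodo group at C-1; a methyl group at C-7.
Substituent prefixes are cited in alphabetical order (multiplying prefixes like di-/tri- are ignored for ordering).
Assembling the pieces gives 8-bromo-1-iodo-7-methyldecane.

8-bromo-1-iodo-7-methyldecane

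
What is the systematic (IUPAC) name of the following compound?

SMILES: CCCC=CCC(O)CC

non-5-en-3-ol

Counting along the main chain through the –OH group and the multiple bond gives 9 carbons: the parent is nonane.
An alcohol (–OH) is the principal characteristic group, giving the suffix -ol.
A C=C double bond in the chain gives the infix -ene-.
Choose the numbering such that numbering from this end puts the hydroxyl group at C-3 rather than C-7.
With this numbering: the hydroxyl at C-3; the double bond between C-5 and C-6.
Putting it together: non-5-en-3-ol.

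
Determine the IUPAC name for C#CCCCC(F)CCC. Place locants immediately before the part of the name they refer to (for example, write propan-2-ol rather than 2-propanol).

6-fluoronon-1-yne

Counting along the main chain through the multiple bond gives 9 carbons: the parent is nonane.
There is one C≡C triple bond, indicated by the ending -yne.
Number the chain so that numbering from this end puts the triple bond at C-1 rather than C-8.
This places the triple bond between C-1 and C-2; a fluoro group at C-6.
Assembling the pieces gives 6-fluoronon-1-yne.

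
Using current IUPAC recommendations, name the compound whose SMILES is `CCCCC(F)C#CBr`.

Counting along the main chain through the multiple bond gives 7 carbons: the parent is heptane.
There is one C≡C triple bond, indicated by the ending -yne.
Choose the numbering such that numbering from this end puts the triple bond at C-1 rather than C-6.
With this numbering: the triple bond between C-1 and C-2; a bromo group at C-1; a fluoro group at C-3.
Prefixes are listed alphabetically: bromo, fluoro.
Putting it together: 1-bromo-3-fluorohept-1-yne.

1-bromo-3-fluorohept-1-yne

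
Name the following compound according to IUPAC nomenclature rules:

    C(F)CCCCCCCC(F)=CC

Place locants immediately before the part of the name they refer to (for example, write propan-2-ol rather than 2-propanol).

Counting along the main chain through the multiple bond gives 11 carbons: the parent is undecane.
A C=C double bond in the chain gives the infix -ene-.
The numbering direction is chosen so that numbering from this end puts the double bond at C-2 rather than C-9.
That gives the double bond between C-2 and C-3; fluoro groups at C-3 and C-11.
The name is 3,11-difluoroundec-2-ene.

3,11-difluoroundec-2-ene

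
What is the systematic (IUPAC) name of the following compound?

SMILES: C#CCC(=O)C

Counting along the main chain through the carbonyl and the multiple bond gives 5 carbons: the parent is pentane.
A ketone (C=O on an internal carbon) is the principal characteristic group, giving the suffix -one.
The chain contains a C≡C triple bond, so the unsaturation ending is -yne.
Number the chain so that numbering from this end puts the carbonyl group at C-2 rather than C-4.
This places the carbonyl at C-2; the triple bond between C-4 and C-5.
Putting it together: pent-4-yn-2-one.

pent-4-yn-2-one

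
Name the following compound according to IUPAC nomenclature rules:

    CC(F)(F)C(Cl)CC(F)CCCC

3-chloro-2,2,5-trifluorononane

The parent chain contains 9 carbons (nonane).
Number the chain so that the substituent locant set {2,2,3,5} is lower than {5,7,8,8} at the first point of difference.
With this numbering: a chloro group at C-3; fluoro groups at C-2 (×2) and C-5.
Prefixes are listed alphabetically: chloro, fluoro.
The name is 3-chloro-2,2,5-trifluorononane.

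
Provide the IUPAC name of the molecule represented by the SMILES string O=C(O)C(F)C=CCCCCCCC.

2-fluoroundec-3-enoic acid

The longest chain bearing the –COOH group and the multiple bond is 11 carbons long (undecane).
The principal characteristic group is a carboxylic acid (terminal –COOH), named with the suffix -oic acid.
There is one C=C double bond, indicated by the ending -ene.
The numbering direction is chosen so that the carboxylic acid carbon is C-1 by definition.
This places the double bond between C-3 and C-4; a fluoro group at C-2.
The name is 2-fluoroundec-3-enoic acid.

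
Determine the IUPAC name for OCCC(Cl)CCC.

3-chlorohexan-1-ol

Counting along the main chain through the –OH group gives 6 carbons: the parent is hexane.
The principal characteristic group is an alcohol (–OH), named with the suffix -ol.
Number the chain so that numbering from this end puts the hydroxyl group at C-1 rather than C-6.
That gives the hydroxyl at C-1; a chloro group at C-3.
Putting it together: 3-chlorohexan-1-ol.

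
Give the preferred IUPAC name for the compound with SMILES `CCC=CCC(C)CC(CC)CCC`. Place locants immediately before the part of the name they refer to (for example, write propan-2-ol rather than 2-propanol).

8-ethyl-6-methylundec-3-ene

The longest carbon chain that includes the multiple bond has 11 carbons, so the parent hydride is undecane.
A C=C double bond in the chain gives the infix -ene-.
Choose the numbering such that numbering from this end puts the double bond at C-3 rather than C-8.
That gives the double bond between C-3 and C-4; an ethyl group at C-8; a methyl group at C-6.
The substituents are ordered alphabetically, ignoring any di-/tri- multipliers.
Putting it together: 8-ethyl-6-methylundec-3-ene.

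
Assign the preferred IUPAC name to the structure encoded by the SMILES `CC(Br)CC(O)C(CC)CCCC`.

Counting along the main chain through the –OH group gives 9 carbons: the parent is nonane.
The highest-priority functional group is an alcohol (–OH), so the name ends in -ol.
Choose the numbering such that numbering from this end puts the hydroxyl group at C-4 rather than C-6.
With this numbering: the hydroxyl at C-4; a bromo group at C-2; an ethyl group at C-5.
The substituents are ordered alphabetically, ignoring any di-/tri- multipliers.
Putting it together: 2-bromo-5-ethylnonan-4-ol.

2-bromo-5-ethylnonan-4-ol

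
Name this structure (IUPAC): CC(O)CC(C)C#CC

Counting along the main chain through the –OH group and the multiple bond gives 7 carbons: the parent is heptane.
An alcohol (–OH) is the principal characteristic group, giving the suffix -ol.
The chain contains a C≡C triple bond, so the unsaturation ending is -yne.
Number the chain so that numbering from this end puts the hydroxyl group at C-2 rather than C-6.
That gives the hydroxyl at C-2; the triple bond between C-5 and C-6; a methyl group at C-4.
Assembling the pieces gives 4-methylhept-5-yn-2-ol.

4-methylhept-5-yn-2-ol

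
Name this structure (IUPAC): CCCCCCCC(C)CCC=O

The longest chain bearing the –CHO group is 11 carbons long (undecane).
The principal characteristic group is an aldehyde (terminal –CHO), named with the suffix -al.
Number the chain so that the aldehyde carbon is C-1 by definition.
This places a methyl group at C-4.
Assembling the pieces gives 4-methylundecanal.

4-methylundecanal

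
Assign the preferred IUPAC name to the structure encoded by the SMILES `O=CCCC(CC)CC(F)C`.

Counting along the main chain through the –CHO group gives 7 carbons: the parent is heptane.
The highest-priority functional group is an aldehyde (terminal –CHO), so the name ends in -al.
Number the chain so that the aldehyde carbon is C-1 by definition.
This places an ethyl group at C-4; a fluoro group at C-6.
Substituent prefixes are cited in alphabetical order (multiplying prefixes like di-/tri- are ignored for ordering).
Assembling the pieces gives 4-ethyl-6-fluoroheptanal.

4-ethyl-6-fluoroheptanal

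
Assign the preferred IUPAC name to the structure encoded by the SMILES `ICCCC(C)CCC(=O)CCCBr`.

Counting along the main chain through the carbonyl gives 10 carbons: the parent is decane.
The highest-priority functional group is a ketone (C=O on an internal carbon), so the name ends in -one.
Choose the numbering such that numbering from this end puts the carbonyl group at C-4 rather than C-7.
This places the carbonyl at C-4; a bromo group at C-1; an iodo group at C-10; a methyl group at C-7.
The substituents are ordered alphabetically, ignoring any di-/tri- multipliers.
Assembling the pieces gives 1-bromo-10-iodo-7-methyldecan-4-one.

1-bromo-10-iodo-7-methyldecan-4-one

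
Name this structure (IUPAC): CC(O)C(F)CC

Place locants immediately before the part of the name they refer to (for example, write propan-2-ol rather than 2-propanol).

3-fluoropentan-2-ol

The longest chain bearing the –OH group is 5 carbons long (pentane).
The principal characteristic group is an alcohol (–OH), named with the suffix -ol.
Choose the numbering such that numbering from this end puts the hydroxyl group at C-2 rather than C-4.
This places the hydroxyl at C-2; a fluoro group at C-3.
Assembling the pieces gives 3-fluoropentan-2-ol.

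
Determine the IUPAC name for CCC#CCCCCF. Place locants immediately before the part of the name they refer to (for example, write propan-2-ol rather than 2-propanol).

The longest carbon chain that includes the multiple bond has 8 carbons, so the parent hydride is octane.
A C≡C triple bond in the chain gives the infix -yne-.
The numbering direction is chosen so that numbering from this end puts the triple bond at C-3 rather than C-5.
That gives the triple bond between C-3 and C-4; a fluoro group at C-8.
Assembling the pieces gives 8-fluorooct-3-yne.

8-fluorooct-3-yne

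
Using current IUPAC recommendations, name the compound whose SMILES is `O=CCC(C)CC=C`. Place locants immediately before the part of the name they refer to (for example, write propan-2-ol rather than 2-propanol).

3-methylhex-5-enal

The longest chain bearing the –CHO group and the multiple bond is 6 carbons long (hexane).
The principal characteristic group is an aldehyde (terminal –CHO), named with the suffix -al.
There is one C=C double bond, indicated by the ending -ene.
The numbering direction is chosen so that the aldehyde carbon is C-1 by definition.
With this numbering: the double bond between C-5 and C-6; a methyl group at C-3.
Putting it together: 3-methylhex-5-enal.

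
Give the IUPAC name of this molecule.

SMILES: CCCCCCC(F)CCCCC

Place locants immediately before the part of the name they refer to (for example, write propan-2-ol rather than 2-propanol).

6-fluorododecane

The parent chain contains 12 carbons (dodecane).
Choose the numbering such that the substituent locant set {6} is lower than {7} at the first point of difference.
With this numbering: a fluoro group at C-6.
Assembling the pieces gives 6-fluorododecane.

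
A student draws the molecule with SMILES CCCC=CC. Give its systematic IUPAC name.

hex-2-ene

The longest chain bearing the multiple bond is 6 carbons long (hexane).
A C=C double bond in the chain gives the infix -ene-.
The numbering direction is chosen so that numbering from this end puts the double bond at C-2 rather than C-4.
This places the double bond between C-2 and C-3.
Assembling the pieces gives hex-2-ene.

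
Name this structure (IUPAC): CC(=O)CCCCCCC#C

dec-9-yn-2-one

Counting along the main chain through the carbonyl and the multiple bond gives 10 carbons: the parent is decane.
A ketone (C=O on an internal carbon) is the principal characteristic group, giving the suffix -one.
There is one C≡C triple bond, indicated by the ending -yne.
Choose the numbering such that numbering from this end puts the carbonyl group at C-2 rather than C-9.
That gives the carbonyl at C-2; the triple bond between C-9 and C-10.
The name is dec-9-yn-2-one.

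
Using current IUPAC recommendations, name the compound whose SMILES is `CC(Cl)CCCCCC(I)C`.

2-chloro-8-iodononane

The parent chain contains 9 carbons (nonane).
Number the chain so that the locant sets are identical either way, so the alphabetically earlier chloro substituent takes the lower locant (2 rather than 8).
That gives a chloro group at C-2; an iodo group at C-8.
The substituents are ordered alphabetically, ignoring any di-/tri- multipliers.
Assembling the pieces gives 2-chloro-8-iodononane.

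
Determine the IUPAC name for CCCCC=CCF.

1-fluorohept-2-ene

The longest chain bearing the multiple bond is 7 carbons long (heptane).
The chain contains a C=C double bond, so the unsaturation ending is -ene.
Number the chain so that numbering from this end puts the double bond at C-2 rather than C-5.
That gives the double bond between C-2 and C-3; a fluoro group at C-1.
The name is 1-fluorohept-2-ene.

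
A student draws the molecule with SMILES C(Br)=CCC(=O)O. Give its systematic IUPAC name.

The longest chain bearing the –COOH group and the multiple bond is 4 carbons long (butane).
The highest-priority functional group is a carboxylic acid (terminal –COOH), so the name ends in -oic acid.
A C=C double bond in the chain gives the infix -ene-.
The numbering direction is chosen so that the carboxylic acid carbon is C-1 by definition.
This places the double bond between C-3 and C-4; a bromo group at C-4.
Putting it together: 4-bromobut-3-enoic acid.

4-bromobut-3-enoic acid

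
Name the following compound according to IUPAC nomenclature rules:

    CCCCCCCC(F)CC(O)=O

3-fluorodecanoic acid

The longest carbon chain that includes the –COOH group has 10 carbons, so the parent hydride is decane.
The highest-priority functional group is a carboxylic acid (terminal –COOH), so the name ends in -oic acid.
Number the chain so that the carboxylic acid carbon is C-1 by definition.
With this numbering: a fluoro group at C-3.
Assembling the pieces gives 3-fluorodecanoic acid.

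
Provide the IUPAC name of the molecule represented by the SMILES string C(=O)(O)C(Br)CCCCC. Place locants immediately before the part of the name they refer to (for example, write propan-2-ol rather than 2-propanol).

Counting along the main chain through the –COOH group gives 7 carbons: the parent is heptane.
A carboxylic acid (terminal –COOH) is the principal characteristic group, giving the suffix -oic acid.
Number the chain so that the carboxylic acid carbon is C-1 by definition.
This places a bromo group at C-2.
The name is 2-bromoheptanoic acid.

2-bromoheptanoic acid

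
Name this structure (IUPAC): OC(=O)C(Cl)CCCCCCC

Counting along the main chain through the –COOH group gives 9 carbons: the parent is nonane.
The principal characteristic group is a carboxylic acid (terminal –COOH), named with the suffix -oic acid.
Choose the numbering such that the carboxylic acid carbon is C-1 by definition.
This places a chloro group at C-2.
The name is 2-chlorononanoic acid.

2-chlorononanoic acid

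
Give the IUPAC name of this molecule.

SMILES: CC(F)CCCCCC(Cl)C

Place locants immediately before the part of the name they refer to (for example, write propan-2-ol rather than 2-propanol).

The longest continuous carbon chain has 9 atoms, so the parent hydride is nonane.
The numbering direction is chosen so that the locant sets are identical either way, so the alphabetically earlier chloro substituent takes the lower locant (2 rather than 8).
That gives a chloro group at C-2; a fluoro group at C-8.
Substituent prefixes are cited in alphabetical order (multiplying prefixes like di-/tri- are ignored for ordering).
The name is 2-chloro-8-fluorononane.

2-chloro-8-fluorononane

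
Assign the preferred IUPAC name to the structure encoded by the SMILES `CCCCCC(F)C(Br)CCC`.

The longest carbon chain is 10 atoms: the parent is decane.
Choose the numbering such that the substituent locant set {4,5} is lower than {6,7} at the first point of difference.
That gives a bromo group at C-4; a fluoro group at C-5.
Prefixes are listed alphabetically: bromo, fluoro.
Putting it together: 4-bromo-5-fluorodecane.

4-bromo-5-fluorodecane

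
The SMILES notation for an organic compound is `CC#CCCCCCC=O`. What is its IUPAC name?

non-7-ynal

The longest chain bearing the –CHO group and the multiple bond is 9 carbons long (nonane).
An aldehyde (terminal –CHO) is the principal characteristic group, giving the suffix -al.
A C≡C triple bond in the chain gives the infix -yne-.
Choose the numbering such that the aldehyde carbon is C-1 by definition.
This places the triple bond between C-7 and C-8.
Putting it together: non-7-ynal.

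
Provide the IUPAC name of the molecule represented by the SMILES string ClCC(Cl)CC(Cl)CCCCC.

1,2,4-trichlorononane

The longest carbon chain is 9 atoms: the parent is nonane.
Choose the numbering such that the substituent locant set {1,2,4} is lower than {6,8,9} at the first point of difference.
With this numbering: chloro groups at C-1 and C-2 and C-4.
Putting it together: 1,2,4-trichlorononane.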